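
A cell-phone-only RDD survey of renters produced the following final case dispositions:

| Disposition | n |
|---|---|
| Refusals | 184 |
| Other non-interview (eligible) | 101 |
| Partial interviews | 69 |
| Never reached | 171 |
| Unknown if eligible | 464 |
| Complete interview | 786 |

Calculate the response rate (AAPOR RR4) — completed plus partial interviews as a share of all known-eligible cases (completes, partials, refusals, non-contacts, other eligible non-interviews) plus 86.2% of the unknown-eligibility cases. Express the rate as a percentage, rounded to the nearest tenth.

Top → 786 + 69 = 855
Eligible (known) → 786 + 69 + 184 + 171 + 101 = 1311
Eligible share of unknowns → 0.8620 × 464 = 399.97
Denom → 1311 + 399.97 = 1710.97
RR4 = 855 / 1710.97 = 0.4997

50.0%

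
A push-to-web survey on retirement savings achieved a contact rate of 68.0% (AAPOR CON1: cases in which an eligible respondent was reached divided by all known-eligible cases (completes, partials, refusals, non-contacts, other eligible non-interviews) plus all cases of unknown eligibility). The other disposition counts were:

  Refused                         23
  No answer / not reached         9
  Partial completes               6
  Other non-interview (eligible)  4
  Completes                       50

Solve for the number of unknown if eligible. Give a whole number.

30

Top = 50 + 6 + 23 + 4 = 83
CON1 = 83 / D = 0.680
D = 83 / 0.680 = 122.1
Other denominator terms total 92
unknown if eligible = 122.1 − 92 ≈ 30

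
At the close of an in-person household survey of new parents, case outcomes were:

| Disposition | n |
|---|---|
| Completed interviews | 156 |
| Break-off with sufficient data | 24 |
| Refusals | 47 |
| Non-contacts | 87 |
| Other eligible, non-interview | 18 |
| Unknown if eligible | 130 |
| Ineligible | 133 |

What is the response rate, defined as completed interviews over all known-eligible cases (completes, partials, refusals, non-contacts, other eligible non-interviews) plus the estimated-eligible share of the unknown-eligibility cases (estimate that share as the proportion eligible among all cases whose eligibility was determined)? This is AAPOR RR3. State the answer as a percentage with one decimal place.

Top → 156
Determined eligible → 156 + 24 + 47 + 87 + 18 = 332
e = 332 / (332 + 133) = 332 / 465 = 0.7140
e × U → 0.7140 × 130 = 92.82
Denom → 332 + 92.82 = 424.82
RR3 = 156 / 424.82 = 0.3672

36.7%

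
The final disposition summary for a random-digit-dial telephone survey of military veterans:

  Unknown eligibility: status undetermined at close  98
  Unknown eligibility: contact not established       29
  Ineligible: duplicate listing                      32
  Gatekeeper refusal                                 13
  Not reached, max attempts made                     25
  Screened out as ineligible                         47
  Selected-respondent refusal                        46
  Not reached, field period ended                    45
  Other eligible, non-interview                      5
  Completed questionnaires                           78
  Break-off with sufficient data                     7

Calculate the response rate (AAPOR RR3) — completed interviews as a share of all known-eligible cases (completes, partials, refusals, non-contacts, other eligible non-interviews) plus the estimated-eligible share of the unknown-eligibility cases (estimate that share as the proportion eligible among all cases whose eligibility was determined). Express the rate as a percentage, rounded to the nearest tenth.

25.0%

Refused = 13 + 46 = 59
Never reached = 45 + 25 = 70
Undetermined eligibility = 29 + 98 = 127
Screened out, ineligible = 47 + 32 = 79
Numerator → 78
Eligible (known) → 78 + 7 + 59 + 70 + 5 = 219
e = 219 / (219 + 79) = 219 / 298 = 0.7349
e × U → 0.7349 × 127 = 93.33
Denominator → 219 + 93.33 = 312.33
RR3 = 78 / 312.33 = 0.2497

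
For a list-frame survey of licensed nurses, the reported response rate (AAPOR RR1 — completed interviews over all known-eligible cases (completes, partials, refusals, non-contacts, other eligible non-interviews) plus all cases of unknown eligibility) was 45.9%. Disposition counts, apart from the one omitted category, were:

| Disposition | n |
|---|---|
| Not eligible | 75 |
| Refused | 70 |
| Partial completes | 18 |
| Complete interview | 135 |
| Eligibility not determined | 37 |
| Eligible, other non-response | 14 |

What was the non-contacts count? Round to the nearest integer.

20

RR1 = 135 / D = 0.459
D = 135 / 0.459 = 294.1
Rest of base = 274
non-contacts = 294.1 − 274 ≈ 20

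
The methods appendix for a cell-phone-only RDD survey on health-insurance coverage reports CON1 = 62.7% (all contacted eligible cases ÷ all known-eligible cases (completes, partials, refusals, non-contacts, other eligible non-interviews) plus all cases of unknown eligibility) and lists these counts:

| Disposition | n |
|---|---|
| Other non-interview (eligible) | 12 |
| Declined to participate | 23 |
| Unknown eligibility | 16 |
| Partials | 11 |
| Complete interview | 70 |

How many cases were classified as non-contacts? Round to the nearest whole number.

53

Top = 70 + 11 + 23 + 12 = 116
CON1 = 116 / D = 0.627
D = 116 / 0.627 = 185.0
Other denominator terms total 132
non-contacts = 185.0 − 132 ≈ 53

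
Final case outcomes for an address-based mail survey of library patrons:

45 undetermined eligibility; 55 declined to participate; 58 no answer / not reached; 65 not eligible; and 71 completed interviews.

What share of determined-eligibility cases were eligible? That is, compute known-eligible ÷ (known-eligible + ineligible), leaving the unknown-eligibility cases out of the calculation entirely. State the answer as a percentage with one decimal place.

73.9%

Known eligible: 71 + 55 + 58 = 184
e = 184 / (184 + 65) = 184 / 249 = 0.7390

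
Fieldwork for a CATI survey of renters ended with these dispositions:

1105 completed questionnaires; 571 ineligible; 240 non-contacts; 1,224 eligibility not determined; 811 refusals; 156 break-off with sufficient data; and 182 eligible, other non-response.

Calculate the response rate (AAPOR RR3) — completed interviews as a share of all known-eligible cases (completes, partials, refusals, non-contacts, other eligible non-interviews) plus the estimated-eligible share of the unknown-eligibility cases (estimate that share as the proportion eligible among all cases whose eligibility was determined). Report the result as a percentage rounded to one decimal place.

31.7%

Numerator → 1105
Eligible (known) → 1105 + 156 + 811 + 240 + 182 = 2494
e = 2494 / (2494 + 571) = 2494 / 3065 = 0.8137
Estimated eligible among unknowns → 0.8137 × 1224 = 995.97
Denominator → 2494 + 995.97 = 3489.97
RR3 = 1105 / 3489.97 = 0.3166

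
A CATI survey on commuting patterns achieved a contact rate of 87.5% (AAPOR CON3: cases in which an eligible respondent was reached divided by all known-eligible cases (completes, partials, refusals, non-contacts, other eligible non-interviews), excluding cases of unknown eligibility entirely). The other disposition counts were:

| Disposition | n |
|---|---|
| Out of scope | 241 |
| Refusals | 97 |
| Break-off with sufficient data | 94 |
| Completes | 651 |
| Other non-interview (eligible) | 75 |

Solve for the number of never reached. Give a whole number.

Num = 651 + 94 + 97 + 75 = 917
CON3 = 917 / D = 0.875
D = 917 / 0.875 = 1048.0
Rest of base = 917
never reached = 1048.0 − 917 ≈ 131

131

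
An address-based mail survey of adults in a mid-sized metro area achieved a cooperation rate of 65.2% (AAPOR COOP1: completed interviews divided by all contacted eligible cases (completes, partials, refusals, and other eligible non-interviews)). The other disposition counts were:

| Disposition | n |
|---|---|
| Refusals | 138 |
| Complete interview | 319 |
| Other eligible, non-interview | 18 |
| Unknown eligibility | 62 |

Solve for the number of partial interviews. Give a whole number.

COOP1 = 319 / D = 0.652
D = 319 / 0.652 = 489.3
Rest of base = 475
partial interviews = 489.3 − 475 ≈ 14

14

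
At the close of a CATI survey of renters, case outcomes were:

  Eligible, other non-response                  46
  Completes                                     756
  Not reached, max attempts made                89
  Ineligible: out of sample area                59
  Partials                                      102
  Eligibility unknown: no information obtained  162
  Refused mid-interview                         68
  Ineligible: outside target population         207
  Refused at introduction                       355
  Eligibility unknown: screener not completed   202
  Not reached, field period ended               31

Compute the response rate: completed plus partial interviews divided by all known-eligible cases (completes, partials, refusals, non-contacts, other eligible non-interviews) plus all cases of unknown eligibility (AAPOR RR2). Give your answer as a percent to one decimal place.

Declined to participate = 355 + 68 = 423
Never reached = 31 + 89 = 120
Unknown if eligible = 202 + 162 = 364
Screened out, ineligible = 207 + 59 = 266
Top → 756 + 102 = 858
Denominator → 756 + 102 + 423 + 120 + 46 + 364 = 1811
RR2 = 858 / 1811 = 0.4738

47.4%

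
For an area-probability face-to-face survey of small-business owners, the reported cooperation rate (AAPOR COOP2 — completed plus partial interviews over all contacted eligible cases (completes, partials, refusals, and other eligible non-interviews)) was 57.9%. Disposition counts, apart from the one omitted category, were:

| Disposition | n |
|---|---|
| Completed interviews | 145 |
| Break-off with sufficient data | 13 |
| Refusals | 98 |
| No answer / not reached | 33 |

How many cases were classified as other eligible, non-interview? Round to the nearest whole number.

Numerator = 145 + 13 = 158
COOP2 = 158 / D = 0.579
D = 158 / 0.579 = 272.9
Other denominator terms total 256
other eligible, non-interview = 272.9 − 256 ≈ 17

17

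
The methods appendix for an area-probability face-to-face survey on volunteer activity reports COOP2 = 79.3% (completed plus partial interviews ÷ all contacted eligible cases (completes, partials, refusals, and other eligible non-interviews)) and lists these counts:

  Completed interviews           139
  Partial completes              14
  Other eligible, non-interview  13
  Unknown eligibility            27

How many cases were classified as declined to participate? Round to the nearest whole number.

27

Numerator → 139 + 14 = 153
COOP2 = 153 / D = 0.793
D = 153 / 0.793 = 192.9
Other denominator terms total 166
declined to participate = 192.9 − 166 ≈ 27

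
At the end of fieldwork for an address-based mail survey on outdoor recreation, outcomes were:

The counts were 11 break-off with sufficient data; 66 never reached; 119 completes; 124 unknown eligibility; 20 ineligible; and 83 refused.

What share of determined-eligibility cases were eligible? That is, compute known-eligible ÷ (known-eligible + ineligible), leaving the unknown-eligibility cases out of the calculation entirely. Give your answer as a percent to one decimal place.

Known eligible: 119 + 11 + 83 + 66 = 279
e = 279 / (279 + 20) = 279 / 299 = 0.9331

93.3%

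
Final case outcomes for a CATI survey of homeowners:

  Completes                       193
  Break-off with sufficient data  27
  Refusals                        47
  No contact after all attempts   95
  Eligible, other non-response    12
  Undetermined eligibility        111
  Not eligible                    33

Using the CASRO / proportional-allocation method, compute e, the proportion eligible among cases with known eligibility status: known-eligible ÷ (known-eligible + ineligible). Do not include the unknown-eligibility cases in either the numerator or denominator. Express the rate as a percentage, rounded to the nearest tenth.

Known eligible: 193 + 27 + 47 + 95 + 12 = 374
e = 374 / (374 + 33) = 374 / 407 = 0.9189

91.9%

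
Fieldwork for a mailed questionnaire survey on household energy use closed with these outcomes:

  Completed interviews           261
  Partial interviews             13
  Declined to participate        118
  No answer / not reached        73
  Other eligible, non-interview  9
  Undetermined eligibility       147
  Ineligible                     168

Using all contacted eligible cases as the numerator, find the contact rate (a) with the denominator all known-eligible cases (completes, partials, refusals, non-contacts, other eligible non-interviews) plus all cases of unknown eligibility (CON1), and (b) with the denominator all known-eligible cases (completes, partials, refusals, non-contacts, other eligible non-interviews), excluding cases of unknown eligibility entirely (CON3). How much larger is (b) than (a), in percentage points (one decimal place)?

20.0

Num → 261 + 13 + 118 + 9 = 401
Denominator → 261 + 13 + 118 + 73 + 9 + 147 = 621
CON1 = 401 / 621 = 0.6457
Denominator → 261 + 13 + 118 + 73 + 9 = 474
CON3 = 401 / 474 = 0.8460
Difference = 84.60 − 64.57 = 20.03 percentage points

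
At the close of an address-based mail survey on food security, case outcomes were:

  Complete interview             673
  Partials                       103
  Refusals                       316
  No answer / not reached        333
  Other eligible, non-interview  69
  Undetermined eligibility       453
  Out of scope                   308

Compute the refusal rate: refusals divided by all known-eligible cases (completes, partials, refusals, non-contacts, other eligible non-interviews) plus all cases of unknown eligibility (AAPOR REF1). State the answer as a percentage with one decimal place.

16.2%

Numerator → 316
Denom → 673 + 103 + 316 + 333 + 69 + 453 = 1947
REF1 = 316 / 1947 = 0.1623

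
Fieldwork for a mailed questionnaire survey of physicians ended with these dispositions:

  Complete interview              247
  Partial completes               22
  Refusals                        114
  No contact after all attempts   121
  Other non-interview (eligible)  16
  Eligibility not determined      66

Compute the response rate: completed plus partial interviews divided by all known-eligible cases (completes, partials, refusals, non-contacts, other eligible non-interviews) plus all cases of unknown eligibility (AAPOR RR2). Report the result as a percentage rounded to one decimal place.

45.9%

Num = 247 + 22 = 269
Denominator = 247 + 22 + 114 + 121 + 16 + 66 = 586
RR2 = 269 / 586 = 0.4590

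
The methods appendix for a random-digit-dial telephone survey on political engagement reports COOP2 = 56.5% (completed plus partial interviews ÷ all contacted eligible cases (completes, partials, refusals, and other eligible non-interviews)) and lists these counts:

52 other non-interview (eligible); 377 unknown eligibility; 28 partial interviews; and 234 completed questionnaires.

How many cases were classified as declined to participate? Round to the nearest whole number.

150

Top: 234 + 28 = 262
COOP2 = 262 / D = 0.565
D = 262 / 0.565 = 463.7
Other denominator terms total 314
declined to participate = 463.7 − 314 ≈ 150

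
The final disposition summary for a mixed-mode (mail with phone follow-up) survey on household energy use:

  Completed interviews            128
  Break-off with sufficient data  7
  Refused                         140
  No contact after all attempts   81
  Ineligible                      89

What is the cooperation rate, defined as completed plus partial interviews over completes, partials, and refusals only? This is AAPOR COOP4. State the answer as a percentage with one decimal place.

Num: 128 + 7 = 135
Denom: 128 + 7 + 140 = 275
COOP4 = 135 / 275 = 0.4909

49.1%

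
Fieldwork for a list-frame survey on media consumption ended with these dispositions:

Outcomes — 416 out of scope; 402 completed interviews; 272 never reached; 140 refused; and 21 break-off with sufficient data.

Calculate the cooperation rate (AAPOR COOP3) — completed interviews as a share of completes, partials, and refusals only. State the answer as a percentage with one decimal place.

71.4%

Numerator: 402
Denom: 402 + 21 + 140 = 563
COOP3 = 402 / 563 = 0.7140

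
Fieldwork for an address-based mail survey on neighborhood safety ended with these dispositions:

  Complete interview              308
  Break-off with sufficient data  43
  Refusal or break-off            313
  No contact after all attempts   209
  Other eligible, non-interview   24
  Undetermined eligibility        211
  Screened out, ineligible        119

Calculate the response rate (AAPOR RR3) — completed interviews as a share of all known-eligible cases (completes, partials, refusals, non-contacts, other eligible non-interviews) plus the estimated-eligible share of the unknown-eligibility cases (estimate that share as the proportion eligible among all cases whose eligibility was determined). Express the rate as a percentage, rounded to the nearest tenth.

28.4%

Top = 308
Determined eligible = 308 + 43 + 313 + 209 + 24 = 897
e = 897 / (897 + 119) = 897 / 1016 = 0.8829
Eligible share of unknowns = 0.8829 × 211 = 186.29
Denom = 897 + 186.29 = 1083.29
RR3 = 308 / 1083.29 = 0.2843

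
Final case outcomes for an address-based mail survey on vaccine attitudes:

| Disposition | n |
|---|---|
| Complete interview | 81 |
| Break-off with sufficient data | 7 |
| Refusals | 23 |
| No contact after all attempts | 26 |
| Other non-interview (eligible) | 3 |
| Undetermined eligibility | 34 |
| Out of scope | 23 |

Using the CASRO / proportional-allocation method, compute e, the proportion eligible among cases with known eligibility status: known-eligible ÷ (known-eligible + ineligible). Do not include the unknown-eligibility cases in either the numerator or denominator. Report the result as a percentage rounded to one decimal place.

Eligible (known) → 81 + 7 + 23 + 26 + 3 = 140
e = 140 / (140 + 23) = 140 / 163 = 0.8589

85.9%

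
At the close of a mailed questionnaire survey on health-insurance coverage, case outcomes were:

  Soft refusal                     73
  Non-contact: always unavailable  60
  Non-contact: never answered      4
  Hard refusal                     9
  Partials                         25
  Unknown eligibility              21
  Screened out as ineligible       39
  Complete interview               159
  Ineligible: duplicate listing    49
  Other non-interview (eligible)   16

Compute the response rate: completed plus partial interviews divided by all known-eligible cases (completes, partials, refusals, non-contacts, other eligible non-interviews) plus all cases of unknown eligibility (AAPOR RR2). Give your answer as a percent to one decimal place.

50.1%

Refused = 9 + 73 = 82
No contact after all attempts = 4 + 60 = 64
Not eligible = 39 + 49 = 88
Numerator = 159 + 25 = 184
Base = 159 + 25 + 82 + 64 + 16 + 21 = 367
RR2 = 184 / 367 = 0.5014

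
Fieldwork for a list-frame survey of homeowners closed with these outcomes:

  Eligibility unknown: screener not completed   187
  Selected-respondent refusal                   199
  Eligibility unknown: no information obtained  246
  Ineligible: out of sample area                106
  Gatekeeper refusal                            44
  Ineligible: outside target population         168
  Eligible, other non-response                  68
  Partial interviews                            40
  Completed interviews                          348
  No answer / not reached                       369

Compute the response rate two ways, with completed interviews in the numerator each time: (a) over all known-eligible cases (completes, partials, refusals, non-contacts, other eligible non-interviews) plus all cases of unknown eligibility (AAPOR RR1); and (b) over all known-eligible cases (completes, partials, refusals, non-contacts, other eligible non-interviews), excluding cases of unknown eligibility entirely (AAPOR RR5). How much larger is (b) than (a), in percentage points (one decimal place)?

Refusals = 44 + 199 = 243
Eligibility not determined = 187 + 246 = 433
Screened out, ineligible = 168 + 106 = 274
Top → 348
Denom → 348 + 40 + 243 + 369 + 68 + 433 = 1501
RR1 = 348 / 1501 = 0.2318
Denom → 348 + 40 + 243 + 369 + 68 = 1068
RR5 = 348 / 1068 = 0.3258
Difference = 32.58 − 23.18 = 9.40 percentage points

9.4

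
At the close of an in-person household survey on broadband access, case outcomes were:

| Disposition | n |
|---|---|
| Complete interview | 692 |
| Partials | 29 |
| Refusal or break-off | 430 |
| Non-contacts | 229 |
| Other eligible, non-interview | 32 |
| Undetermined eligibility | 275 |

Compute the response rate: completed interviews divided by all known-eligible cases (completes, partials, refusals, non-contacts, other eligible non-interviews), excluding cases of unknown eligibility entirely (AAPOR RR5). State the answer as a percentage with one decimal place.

Numerator: 692
Denom: 692 + 29 + 430 + 229 + 32 = 1412
RR5 = 692 / 1412 = 0.4901

49.0%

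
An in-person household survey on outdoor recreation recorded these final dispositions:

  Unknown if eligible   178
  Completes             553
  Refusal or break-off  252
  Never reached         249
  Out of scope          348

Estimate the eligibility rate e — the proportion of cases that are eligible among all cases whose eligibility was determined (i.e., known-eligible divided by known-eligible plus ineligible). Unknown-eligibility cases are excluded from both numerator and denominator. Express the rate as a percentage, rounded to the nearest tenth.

75.2%

Known eligible: 553 + 252 + 249 = 1054
e = 1054 / (1054 + 348) = 1054 / 1402 = 0.7518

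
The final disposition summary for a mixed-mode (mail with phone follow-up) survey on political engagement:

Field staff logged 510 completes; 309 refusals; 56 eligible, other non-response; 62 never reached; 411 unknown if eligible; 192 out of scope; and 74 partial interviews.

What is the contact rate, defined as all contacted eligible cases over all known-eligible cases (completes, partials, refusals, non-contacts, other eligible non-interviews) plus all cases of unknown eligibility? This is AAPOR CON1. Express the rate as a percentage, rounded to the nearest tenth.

66.7%

Top = 510 + 74 + 309 + 56 = 949
Base = 510 + 74 + 309 + 62 + 56 + 411 = 1422
CON1 = 949 / 1422 = 0.6674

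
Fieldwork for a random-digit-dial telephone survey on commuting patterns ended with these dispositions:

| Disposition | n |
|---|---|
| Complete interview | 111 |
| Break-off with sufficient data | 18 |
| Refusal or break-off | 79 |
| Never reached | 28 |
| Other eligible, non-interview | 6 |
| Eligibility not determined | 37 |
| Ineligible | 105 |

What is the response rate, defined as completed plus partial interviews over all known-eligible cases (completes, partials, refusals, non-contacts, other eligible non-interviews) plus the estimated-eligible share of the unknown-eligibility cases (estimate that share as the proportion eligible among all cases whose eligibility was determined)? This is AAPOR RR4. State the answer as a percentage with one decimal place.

48.2%

Numerator = 111 + 18 = 129
Eligible (known) = 111 + 18 + 79 + 28 + 6 = 242
e = 242 / (242 + 105) = 242 / 347 = 0.6974
Eligible share of unknowns = 0.6974 × 37 = 25.80
Base = 242 + 25.80 = 267.80
RR4 = 129 / 267.80 = 0.4817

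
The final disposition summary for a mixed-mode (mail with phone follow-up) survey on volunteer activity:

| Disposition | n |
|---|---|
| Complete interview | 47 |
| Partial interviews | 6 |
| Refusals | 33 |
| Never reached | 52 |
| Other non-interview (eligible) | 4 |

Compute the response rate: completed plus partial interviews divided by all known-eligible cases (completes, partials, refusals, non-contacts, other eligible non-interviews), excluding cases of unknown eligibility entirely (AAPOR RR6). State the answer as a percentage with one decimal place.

Numerator: 47 + 6 = 53
Base: 47 + 6 + 33 + 52 + 4 = 142
RR6 = 53 / 142 = 0.3732

37.3%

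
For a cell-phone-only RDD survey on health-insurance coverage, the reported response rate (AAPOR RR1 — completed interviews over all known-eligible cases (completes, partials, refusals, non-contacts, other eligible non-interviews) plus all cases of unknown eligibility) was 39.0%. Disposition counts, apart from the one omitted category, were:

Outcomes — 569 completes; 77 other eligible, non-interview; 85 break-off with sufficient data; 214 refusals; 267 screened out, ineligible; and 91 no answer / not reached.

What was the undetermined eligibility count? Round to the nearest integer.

RR1 = 569 / D = 0.390
D = 569 / 0.390 = 1459.0
Other denominator terms total 1036
undetermined eligibility = 1459.0 − 1036 ≈ 423

423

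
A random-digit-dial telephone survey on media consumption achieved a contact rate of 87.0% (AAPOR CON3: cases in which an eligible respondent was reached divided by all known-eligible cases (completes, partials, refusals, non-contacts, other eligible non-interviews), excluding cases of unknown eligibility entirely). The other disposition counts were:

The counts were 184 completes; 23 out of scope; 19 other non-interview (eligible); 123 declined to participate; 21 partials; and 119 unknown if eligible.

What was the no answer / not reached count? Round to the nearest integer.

52

Top: 184 + 21 + 123 + 19 = 347
CON3 = 347 / D = 0.870
D = 347 / 0.870 = 398.9
Rest of base = 347
no answer / not reached = 398.9 − 347 ≈ 52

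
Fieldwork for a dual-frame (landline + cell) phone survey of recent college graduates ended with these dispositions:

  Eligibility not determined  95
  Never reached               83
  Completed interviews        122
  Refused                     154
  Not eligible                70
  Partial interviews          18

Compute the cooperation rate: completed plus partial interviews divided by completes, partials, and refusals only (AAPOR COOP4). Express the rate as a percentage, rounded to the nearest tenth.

Top = 122 + 18 = 140
Denom = 122 + 18 + 154 = 294
COOP4 = 140 / 294 = 0.4762

47.6%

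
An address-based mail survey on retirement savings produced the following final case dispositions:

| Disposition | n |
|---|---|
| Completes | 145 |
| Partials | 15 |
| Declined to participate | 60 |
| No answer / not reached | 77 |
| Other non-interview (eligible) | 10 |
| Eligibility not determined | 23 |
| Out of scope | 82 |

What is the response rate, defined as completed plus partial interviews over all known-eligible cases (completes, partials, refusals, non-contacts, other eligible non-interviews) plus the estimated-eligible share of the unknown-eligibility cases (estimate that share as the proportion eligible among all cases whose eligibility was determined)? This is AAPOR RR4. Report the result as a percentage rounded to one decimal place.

49.2%

Num = 145 + 15 = 160
Eligible (known) = 145 + 15 + 60 + 77 + 10 = 307
e = 307 / (307 + 82) = 307 / 389 = 0.7892
Estimated eligible among unknowns = 0.7892 × 23 = 18.15
Base = 307 + 18.15 = 325.15
RR4 = 160 / 325.15 = 0.4921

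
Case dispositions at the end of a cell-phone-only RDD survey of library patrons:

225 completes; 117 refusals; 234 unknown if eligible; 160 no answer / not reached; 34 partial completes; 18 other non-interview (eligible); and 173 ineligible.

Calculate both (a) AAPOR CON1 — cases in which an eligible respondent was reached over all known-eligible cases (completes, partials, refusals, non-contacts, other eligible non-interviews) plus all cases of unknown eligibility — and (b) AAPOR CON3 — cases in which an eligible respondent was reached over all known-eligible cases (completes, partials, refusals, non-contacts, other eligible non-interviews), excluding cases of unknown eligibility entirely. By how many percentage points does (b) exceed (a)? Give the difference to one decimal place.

21.1

Numerator: 225 + 34 + 117 + 18 = 394
Denominator: 225 + 34 + 117 + 160 + 18 + 234 = 788
CON1 = 394 / 788 = 0.5000
Denominator: 225 + 34 + 117 + 160 + 18 = 554
CON3 = 394 / 554 = 0.7112
Difference = 71.12 − 50.00 = 21.12 percentage points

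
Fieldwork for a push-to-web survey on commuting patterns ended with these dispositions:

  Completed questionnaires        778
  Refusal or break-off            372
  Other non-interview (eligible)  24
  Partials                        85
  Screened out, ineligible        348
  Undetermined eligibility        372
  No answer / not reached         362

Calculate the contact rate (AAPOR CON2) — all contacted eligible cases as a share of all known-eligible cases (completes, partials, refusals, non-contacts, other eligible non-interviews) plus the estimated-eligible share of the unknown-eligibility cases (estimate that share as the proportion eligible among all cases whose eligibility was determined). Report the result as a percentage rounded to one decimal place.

Numerator = 778 + 85 + 372 + 24 = 1259
Known eligible = 778 + 85 + 372 + 362 + 24 = 1621
e = 1621 / (1621 + 348) = 1621 / 1969 = 0.8233
Eligible share of unknowns = 0.8233 × 372 = 306.27
Base = 1621 + 306.27 = 1927.27
CON2 = 1259 / 1927.27 = 0.6533

65.3%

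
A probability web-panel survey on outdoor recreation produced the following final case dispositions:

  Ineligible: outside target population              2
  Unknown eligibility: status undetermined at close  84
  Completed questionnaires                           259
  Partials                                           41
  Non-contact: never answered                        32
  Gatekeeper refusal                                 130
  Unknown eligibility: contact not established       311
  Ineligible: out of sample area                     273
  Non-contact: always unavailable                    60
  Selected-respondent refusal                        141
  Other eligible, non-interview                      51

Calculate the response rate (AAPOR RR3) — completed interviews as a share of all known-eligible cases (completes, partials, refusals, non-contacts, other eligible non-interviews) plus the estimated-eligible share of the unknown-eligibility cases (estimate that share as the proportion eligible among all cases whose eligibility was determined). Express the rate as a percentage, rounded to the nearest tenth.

25.9%

Refusals = 130 + 141 = 271
No answer / not reached = 32 + 60 = 92
Unknown eligibility = 311 + 84 = 395
Ineligible = 2 + 273 = 275
Numerator: 259
Eligible (known): 259 + 41 + 271 + 92 + 51 = 714
e = 714 / (714 + 275) = 714 / 989 = 0.7219
Estimated eligible among unknowns: 0.7219 × 395 = 285.15
Base: 714 + 285.15 = 999.15
RR3 = 259 / 999.15 = 0.2592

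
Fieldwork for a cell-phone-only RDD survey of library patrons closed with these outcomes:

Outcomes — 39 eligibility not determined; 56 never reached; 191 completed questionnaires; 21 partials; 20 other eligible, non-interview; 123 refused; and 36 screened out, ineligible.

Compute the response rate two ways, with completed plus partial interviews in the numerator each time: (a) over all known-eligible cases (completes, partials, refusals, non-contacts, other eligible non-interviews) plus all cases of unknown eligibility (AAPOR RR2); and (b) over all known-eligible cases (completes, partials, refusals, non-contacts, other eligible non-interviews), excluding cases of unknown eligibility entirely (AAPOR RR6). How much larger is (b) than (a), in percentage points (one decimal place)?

Num = 191 + 21 = 212
Denom = 191 + 21 + 123 + 56 + 20 + 39 = 450
RR2 = 212 / 450 = 0.4711
Denom = 191 + 21 + 123 + 56 + 20 = 411
RR6 = 212 / 411 = 0.5158
Difference = 51.58 − 47.11 = 4.47 percentage points

4.5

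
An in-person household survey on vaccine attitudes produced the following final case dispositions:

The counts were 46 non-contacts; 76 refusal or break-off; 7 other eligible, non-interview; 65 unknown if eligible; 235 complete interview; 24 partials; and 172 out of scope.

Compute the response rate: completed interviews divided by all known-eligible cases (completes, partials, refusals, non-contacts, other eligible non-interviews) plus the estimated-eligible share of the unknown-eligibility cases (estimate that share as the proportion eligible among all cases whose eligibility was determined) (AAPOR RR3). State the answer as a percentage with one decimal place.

Top: 235
Known eligible: 235 + 24 + 76 + 46 + 7 = 388
e = 388 / (388 + 172) = 388 / 560 = 0.6929
Eligible share of unknowns: 0.6929 × 65 = 45.04
Base: 388 + 45.04 = 433.04
RR3 = 235 / 433.04 = 0.5427

54.3%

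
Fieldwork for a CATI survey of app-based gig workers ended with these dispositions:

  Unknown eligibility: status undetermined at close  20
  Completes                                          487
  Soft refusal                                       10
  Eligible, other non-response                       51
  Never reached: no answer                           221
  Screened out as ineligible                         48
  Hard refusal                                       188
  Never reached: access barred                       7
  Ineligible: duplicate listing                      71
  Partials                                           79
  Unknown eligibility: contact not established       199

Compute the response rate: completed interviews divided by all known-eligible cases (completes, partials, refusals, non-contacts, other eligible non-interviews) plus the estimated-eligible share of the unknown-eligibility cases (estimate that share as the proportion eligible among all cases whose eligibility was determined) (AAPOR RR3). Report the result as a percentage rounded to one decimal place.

Declined to participate = 188 + 10 = 198
No contact after all attempts = 221 + 7 = 228
Unknown eligibility = 199 + 20 = 219
Ineligible = 48 + 71 = 119
Numerator = 487
Eligible (known) = 487 + 79 + 198 + 228 + 51 = 1043
e = 1043 / (1043 + 119) = 1043 / 1162 = 0.8976
Eligible share of unknowns = 0.8976 × 219 = 196.57
Base = 1043 + 196.57 = 1239.57
RR3 = 487 / 1239.57 = 0.3929

39.3%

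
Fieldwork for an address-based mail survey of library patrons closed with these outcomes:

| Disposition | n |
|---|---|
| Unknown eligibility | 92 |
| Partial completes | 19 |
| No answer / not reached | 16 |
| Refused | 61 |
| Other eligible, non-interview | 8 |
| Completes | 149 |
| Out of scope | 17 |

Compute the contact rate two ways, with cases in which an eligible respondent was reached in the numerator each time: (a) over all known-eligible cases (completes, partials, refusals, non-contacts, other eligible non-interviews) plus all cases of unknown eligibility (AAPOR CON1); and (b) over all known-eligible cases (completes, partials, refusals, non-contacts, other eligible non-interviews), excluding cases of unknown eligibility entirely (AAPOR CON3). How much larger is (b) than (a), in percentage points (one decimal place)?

25.0

Top: 149 + 19 + 61 + 8 = 237
Denominator: 149 + 19 + 61 + 16 + 8 + 92 = 345
CON1 = 237 / 345 = 0.6870
Denominator: 149 + 19 + 61 + 16 + 8 = 253
CON3 = 237 / 253 = 0.9368
Difference = 93.68 − 68.70 = 24.98 percentage points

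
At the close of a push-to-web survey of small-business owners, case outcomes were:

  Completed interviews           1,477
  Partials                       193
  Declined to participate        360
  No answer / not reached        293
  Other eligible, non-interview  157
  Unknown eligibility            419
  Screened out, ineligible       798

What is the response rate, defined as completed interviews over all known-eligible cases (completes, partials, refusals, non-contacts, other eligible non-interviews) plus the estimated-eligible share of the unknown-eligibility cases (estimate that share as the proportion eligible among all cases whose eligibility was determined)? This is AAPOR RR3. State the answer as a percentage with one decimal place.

52.8%

Top = 1477
Determined eligible = 1477 + 193 + 360 + 293 + 157 = 2480
e = 2480 / (2480 + 798) = 2480 / 3278 = 0.7566
Estimated eligible among unknowns = 0.7566 × 419 = 317.02
Denominator = 2480 + 317.02 = 2797.02
RR3 = 1477 / 2797.02 = 0.5281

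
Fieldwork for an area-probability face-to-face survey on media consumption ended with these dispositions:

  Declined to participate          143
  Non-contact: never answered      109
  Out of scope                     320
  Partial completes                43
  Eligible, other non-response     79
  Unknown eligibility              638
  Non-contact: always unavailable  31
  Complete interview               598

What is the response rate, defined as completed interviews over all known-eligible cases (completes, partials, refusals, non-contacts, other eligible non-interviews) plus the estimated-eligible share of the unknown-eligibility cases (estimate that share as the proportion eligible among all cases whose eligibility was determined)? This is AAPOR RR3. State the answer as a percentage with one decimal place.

40.2%

Never reached = 109 + 31 = 140
Numerator = 598
Eligible (known) = 598 + 43 + 143 + 140 + 79 = 1003
e = 1003 / (1003 + 320) = 1003 / 1323 = 0.7581
Estimated eligible among unknowns = 0.7581 × 638 = 483.67
Base = 1003 + 483.67 = 1486.67
RR3 = 598 / 1486.67 = 0.4022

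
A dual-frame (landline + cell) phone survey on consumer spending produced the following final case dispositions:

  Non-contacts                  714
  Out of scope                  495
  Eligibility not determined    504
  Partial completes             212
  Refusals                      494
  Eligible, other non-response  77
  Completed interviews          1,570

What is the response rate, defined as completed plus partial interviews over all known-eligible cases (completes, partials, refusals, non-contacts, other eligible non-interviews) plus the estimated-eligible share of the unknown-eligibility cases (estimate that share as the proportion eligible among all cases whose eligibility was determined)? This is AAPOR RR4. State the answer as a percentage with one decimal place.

50.9%

Numerator = 1570 + 212 = 1782
Eligible (known) = 1570 + 212 + 494 + 714 + 77 = 3067
e = 3067 / (3067 + 495) = 3067 / 3562 = 0.8610
Estimated eligible among unknowns = 0.8610 × 504 = 433.94
Denominator = 3067 + 433.94 = 3500.94
RR4 = 1782 / 3500.94 = 0.5090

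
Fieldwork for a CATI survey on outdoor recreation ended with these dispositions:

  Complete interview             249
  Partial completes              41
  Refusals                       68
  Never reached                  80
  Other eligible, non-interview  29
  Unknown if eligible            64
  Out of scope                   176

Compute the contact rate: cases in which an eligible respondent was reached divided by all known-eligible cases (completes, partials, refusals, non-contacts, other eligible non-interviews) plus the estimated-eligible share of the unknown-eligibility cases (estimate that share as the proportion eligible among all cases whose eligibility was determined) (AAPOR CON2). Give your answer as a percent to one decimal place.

Top: 249 + 41 + 68 + 29 = 387
Determined eligible: 249 + 41 + 68 + 80 + 29 = 467
e = 467 / (467 + 176) = 467 / 643 = 0.7263
Estimated eligible among unknowns: 0.7263 × 64 = 46.48
Denom: 467 + 46.48 = 513.48
CON2 = 387 / 513.48 = 0.7537

75.4%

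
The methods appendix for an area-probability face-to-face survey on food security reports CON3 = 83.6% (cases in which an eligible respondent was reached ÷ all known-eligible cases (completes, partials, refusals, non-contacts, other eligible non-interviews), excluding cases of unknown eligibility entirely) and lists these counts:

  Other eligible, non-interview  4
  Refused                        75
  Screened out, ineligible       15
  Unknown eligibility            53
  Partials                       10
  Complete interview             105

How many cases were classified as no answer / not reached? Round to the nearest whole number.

38

Num → 105 + 10 + 75 + 4 = 194
CON3 = 194 / D = 0.836
D = 194 / 0.836 = 232.1
Rest of base = 194
no answer / not reached = 232.1 − 194 ≈ 38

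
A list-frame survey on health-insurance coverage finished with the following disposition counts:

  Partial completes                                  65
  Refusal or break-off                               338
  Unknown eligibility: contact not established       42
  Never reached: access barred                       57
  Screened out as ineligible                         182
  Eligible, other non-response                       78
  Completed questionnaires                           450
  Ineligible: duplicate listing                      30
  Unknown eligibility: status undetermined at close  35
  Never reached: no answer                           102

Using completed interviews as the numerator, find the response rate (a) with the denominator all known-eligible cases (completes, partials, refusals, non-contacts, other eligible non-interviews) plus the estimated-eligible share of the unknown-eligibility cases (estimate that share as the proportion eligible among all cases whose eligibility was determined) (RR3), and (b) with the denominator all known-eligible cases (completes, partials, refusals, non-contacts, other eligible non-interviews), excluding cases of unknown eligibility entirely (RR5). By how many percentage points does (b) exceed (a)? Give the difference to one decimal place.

Never reached = 102 + 57 = 159
Unknown eligibility = 42 + 35 = 77
Not eligible = 182 + 30 = 212
Num = 450
Eligible (known) = 450 + 65 + 338 + 159 + 78 = 1090
e = 1090 / (1090 + 212) = 1090 / 1302 = 0.8372
Estimated eligible among unknowns = 0.8372 × 77 = 64.46
Base = 1090 + 64.46 = 1154.46
RR3 = 450 / 1154.46 = 0.3898
Base = 450 + 65 + 338 + 159 + 78 = 1090
RR5 = 450 / 1090 = 0.4128
Difference = 41.28 − 38.98 = 2.30 percentage points

2.3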